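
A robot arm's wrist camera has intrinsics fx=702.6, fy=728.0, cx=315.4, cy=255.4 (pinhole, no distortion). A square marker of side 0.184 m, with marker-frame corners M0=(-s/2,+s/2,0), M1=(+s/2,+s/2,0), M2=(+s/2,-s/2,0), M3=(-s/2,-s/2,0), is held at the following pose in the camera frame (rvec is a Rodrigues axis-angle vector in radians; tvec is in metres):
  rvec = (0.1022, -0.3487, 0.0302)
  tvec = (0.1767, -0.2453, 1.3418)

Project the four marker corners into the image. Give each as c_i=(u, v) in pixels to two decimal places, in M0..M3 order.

Intrinsics K: fx=702.6, fy=728.0, cx=315.4, cy=255.4
Marker side s = 0.184 m; corners in marker frame (Z=0):
  M0 = (-0.0920, +0.0920, 0)
  M1 = (+0.0920, +0.0920, 0)
  M2 = (+0.0920, -0.0920, 0)
  M3 = (-0.0920, -0.0920, 0)
rvec = (0.1022, -0.3487, 0.0302), |rvec| = θ = 0.36462 rad = 20.891°
Rodrigues: sinθ=0.35660, 1−cosθ=0.06574; R = I + sinθ·[k]× + (1−cosθ)·[k]×²:
    [+0.93942 -0.04716 -0.33950]
    [+0.01191 +0.99438 -0.10516]
    [+0.34255 +0.09474 +0.93471]
t = (0.1767, -0.2453, 1.3418) m
M0: Pc = R·M0+t = (+0.08593, -0.15491, +1.31900); u = 702.6·(+0.08593)/1.31900 + 315.4 = 361.1752, v = 728.0·(-0.15491)/1.31900 + 255.4 = 169.8987
M1: Pc = R·M1+t = (+0.25879, -0.15272, +1.38203); u = 702.6·(+0.25879)/1.38203 + 315.4 = 446.9635, v = 728.0·(-0.15272)/1.38203 + 255.4 = 174.9527
M2: Pc = R·M2+t = (+0.26747, -0.33569, +1.36460); u = 702.6·(+0.26747)/1.36460 + 315.4 = 453.1118, v = 728.0·(-0.33569)/1.36460 + 255.4 = 76.3141
M3: Pc = R·M3+t = (+0.09461, -0.33788, +1.30157); u = 702.6·(+0.09461)/1.30157 + 315.4 = 366.4722, v = 728.0·(-0.33788)/1.30157 + 255.4 = 66.4156

c0=(361.18, 169.90) c1=(446.96, 174.95) c2=(453.11, 76.31) c3=(366.47, 66.42)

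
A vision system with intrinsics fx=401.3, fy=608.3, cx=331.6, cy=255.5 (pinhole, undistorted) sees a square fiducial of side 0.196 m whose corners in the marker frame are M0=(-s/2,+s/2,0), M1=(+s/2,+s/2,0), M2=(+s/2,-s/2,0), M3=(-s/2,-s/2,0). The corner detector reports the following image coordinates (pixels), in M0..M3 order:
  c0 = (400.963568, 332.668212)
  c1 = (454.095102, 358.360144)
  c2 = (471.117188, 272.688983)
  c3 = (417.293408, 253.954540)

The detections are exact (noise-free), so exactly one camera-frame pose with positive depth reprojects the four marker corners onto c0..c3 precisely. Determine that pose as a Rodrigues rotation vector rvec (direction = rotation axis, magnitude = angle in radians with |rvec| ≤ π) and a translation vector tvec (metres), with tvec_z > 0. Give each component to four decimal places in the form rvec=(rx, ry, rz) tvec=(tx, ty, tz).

rvec=(-0.1829, 0.5938, 0.2852) tvec=(0.3558, 0.1096, 1.3831)

Intrinsics K: fx=401.3, fy=608.3, cx=331.6, cy=255.5
Marker side s = 0.196 m; corners in marker frame (Z=0):
  M0 = (-0.0980, +0.0980, 0)
  M1 = (+0.0980, +0.0980, 0)
  M2 = (+0.0980, -0.0980, 0)
  M3 = (-0.0980, -0.0980, 0)
Detected image corners:
  c0 = (400.963568, 332.668212) px
  c1 = (454.095102, 358.360144) px
  c2 = (471.117188, 272.688983) px
  c3 = (417.293408, 253.954540) px
Planar DLT: solve 8×8 A·h = b for H (H[2,2]=1):
  H  [+92.06911 -112.59824 +434.83216]
  H  [-13.04259 +399.35923 +303.71159]
  H  [-0.41478 -0.06330 +1.00000]
B = K⁻¹H; ‖b₁‖=0.723013, ‖b₂‖=0.723013; λ = 2/(‖b₁‖+‖b₂‖) = 1.383101, sign → tz>0 ⇒ λ=+1.383101
r₁ = λ·B[:,0] = (+0.79136,+0.21130,-0.57368); r₂ = λ·B[:,1] = (-0.31574,+0.94480,-0.08754)
r₃ = r₁×r₂ = (+0.52351,+0.25041,+0.81439); SVD([r₁ r₂ r₃]) → R = UVᵀ:
  R  [+0.79136 -0.31574 +0.52351]
  R  [+0.21130 +0.94480 +0.25041]
  R  [-0.57368 -0.08754 +0.81439]
t = (+0.35579, +0.10962, +1.38310) m
tr R = 2.550548; θ = arccos((tr R − 1)/2) = 0.683648 rad = 39.170°
axis k = ((R−Rᵀ)₃₂, (R−Rᵀ)₁₃, (R−Rᵀ)₂₁) / (2 sinθ) = (-0.267527, +0.868543, +0.417208)
rvec = θ·k = (-0.182894, +0.593777, +0.285223)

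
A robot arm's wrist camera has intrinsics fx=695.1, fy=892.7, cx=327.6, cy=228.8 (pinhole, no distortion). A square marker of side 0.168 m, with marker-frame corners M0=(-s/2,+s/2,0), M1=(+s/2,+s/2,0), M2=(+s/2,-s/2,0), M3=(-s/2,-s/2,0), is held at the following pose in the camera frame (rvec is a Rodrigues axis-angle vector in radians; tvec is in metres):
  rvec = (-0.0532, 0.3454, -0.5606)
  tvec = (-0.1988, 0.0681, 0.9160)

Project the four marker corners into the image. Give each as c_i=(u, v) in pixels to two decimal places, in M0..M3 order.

Intrinsics K: fx=695.1, fy=892.7, cx=327.6, cy=228.8
Marker side s = 0.168 m; corners in marker frame (Z=0):
  M0 = (-0.0840, +0.0840, 0)
  M1 = (+0.0840, +0.0840, 0)
  M2 = (+0.0840, -0.0840, 0)
  M3 = (-0.0840, -0.0840, 0)
rvec = (-0.0532, 0.3454, -0.5606), |rvec| = θ = 0.66061 rad = 37.850°
Rodrigues: sinθ=0.61360, 1−cosθ=0.21038; R = I + sinθ·[k]× + (1−cosθ)·[k]×²:
    [+0.79098 +0.51185 +0.33520]
    [-0.52956 +0.84713 -0.04393]
    [-0.30644 -0.14276 +0.94112]
t = (-0.1988, 0.0681, 0.9160) m
M0: Pc = R·M0+t = (-0.22225, +0.18374, +0.92975); u = 695.1·(-0.22225)/0.92975 + 327.6 = 161.4432, v = 892.7·(+0.18374)/0.92975 + 228.8 = 405.2205
M1: Pc = R·M1+t = (-0.08936, +0.09478, +0.87827); u = 695.1·(-0.08936)/0.87827 + 327.6 = 256.8747, v = 892.7·(+0.09478)/0.87827 + 228.8 = 325.1331
M2: Pc = R·M2+t = (-0.17535, -0.04754, +0.90225); u = 695.1·(-0.17535)/0.90225 + 327.6 = 192.5072, v = 892.7·(-0.04754)/0.90225 + 228.8 = 181.7608
M3: Pc = R·M3+t = (-0.30824, +0.04142, +0.95373); u = 695.1·(-0.30824)/0.95373 + 327.6 = 102.9500, v = 892.7·(+0.04142)/0.95373 + 228.8 = 267.5734

c0=(161.44, 405.22) c1=(256.87, 325.13) c2=(192.51, 181.76) c3=(102.95, 267.57)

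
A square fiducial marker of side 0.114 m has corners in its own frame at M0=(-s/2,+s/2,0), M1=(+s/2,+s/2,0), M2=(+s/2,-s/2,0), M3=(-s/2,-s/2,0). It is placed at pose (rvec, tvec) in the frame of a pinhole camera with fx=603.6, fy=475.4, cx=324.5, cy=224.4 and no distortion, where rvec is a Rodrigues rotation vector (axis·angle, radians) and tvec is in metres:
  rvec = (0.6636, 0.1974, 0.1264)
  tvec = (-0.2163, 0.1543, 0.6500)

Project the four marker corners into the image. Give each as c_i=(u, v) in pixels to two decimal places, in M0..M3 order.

Intrinsics K: fx=603.6, fy=475.4, cx=324.5, cy=224.4
Marker side s = 0.114 m; corners in marker frame (Z=0):
  M0 = (-0.0570, +0.0570, 0)
  M1 = (+0.0570, +0.0570, 0)
  M2 = (+0.0570, -0.0570, 0)
  M3 = (-0.0570, -0.0570, 0)
rvec = (0.6636, 0.1974, 0.1264), |rvec| = θ = 0.70378 rad = 40.324°
Rodrigues: sinθ=0.64711, 1−cosθ=0.23760; R = I + sinθ·[k]× + (1−cosθ)·[k]×²:
    [+0.97364 -0.05338 +0.22174]
    [+0.17906 +0.78109 -0.59819]
    [-0.14127 +0.62213 +0.77006]
t = (-0.2163, 0.1543, 0.6500) m
M0: Pc = R·M0+t = (-0.27484, +0.18862, +0.69351); u = 603.6·(-0.27484)/0.69351 + 324.5 = 85.2924, v = 475.4·(+0.18862)/0.69351 + 224.4 = 353.6953
M1: Pc = R·M1+t = (-0.16385, +0.20903, +0.67741); u = 603.6·(-0.16385)/0.67741 + 324.5 = 178.5071, v = 475.4·(+0.20903)/0.67741 + 224.4 = 371.0945
M2: Pc = R·M2+t = (-0.15776, +0.11998, +0.60649); u = 603.6·(-0.15776)/0.60649 + 324.5 = 167.4913, v = 475.4·(+0.11998)/0.60649 + 224.4 = 318.4506
M3: Pc = R·M3+t = (-0.26875, +0.09957, +0.62259); u = 603.6·(-0.26875)/0.62259 + 324.5 = 63.9429, v = 475.4·(+0.09957)/0.62259 + 224.4 = 300.4310

c0=(85.29, 353.70) c1=(178.51, 371.09) c2=(167.49, 318.45) c3=(63.94, 300.43)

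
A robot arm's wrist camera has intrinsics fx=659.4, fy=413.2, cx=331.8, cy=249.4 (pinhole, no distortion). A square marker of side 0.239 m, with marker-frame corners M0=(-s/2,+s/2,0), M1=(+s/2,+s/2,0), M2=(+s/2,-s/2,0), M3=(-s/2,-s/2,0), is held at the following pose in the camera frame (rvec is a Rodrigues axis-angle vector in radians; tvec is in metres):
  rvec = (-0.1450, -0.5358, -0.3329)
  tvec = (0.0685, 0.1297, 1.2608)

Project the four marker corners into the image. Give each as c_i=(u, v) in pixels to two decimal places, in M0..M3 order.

Intrinsics K: fx=659.4, fy=413.2, cx=331.8, cy=249.4
Marker side s = 0.239 m; corners in marker frame (Z=0):
  M0 = (-0.1195, +0.1195, 0)
  M1 = (+0.1195, +0.1195, 0)
  M2 = (+0.1195, -0.1195, 0)
  M3 = (-0.1195, -0.1195, 0)
rvec = (-0.1450, -0.5358, -0.3329), |rvec| = θ = 0.64725 rad = 37.085°
Rodrigues: sinθ=0.60299, 1−cosθ=0.20225; R = I + sinθ·[k]× + (1−cosθ)·[k]×²:
    [+0.80790 +0.34765 -0.47586]
    [-0.27263 +0.93635 +0.22120]
    [+0.52247 -0.04897 +0.85125]
t = (0.0685, 0.1297, 1.2608) m
M0: Pc = R·M0+t = (+0.01350, +0.27417, +1.19251); u = 659.4·(+0.01350)/1.19251 + 331.8 = 339.2649, v = 413.2·(+0.27417)/1.19251 + 249.4 = 344.3995
M1: Pc = R·M1+t = (+0.20659, +0.20901, +1.31738); u = 659.4·(+0.20659)/1.31738 + 331.8 = 435.2049, v = 413.2·(+0.20901)/1.31738 + 249.4 = 314.9577
M2: Pc = R·M2+t = (+0.12350, -0.01477, +1.32909); u = 659.4·(+0.12350)/1.32909 + 331.8 = 393.0720, v = 413.2·(-0.01477)/1.32909 + 249.4 = 244.8073
M3: Pc = R·M3+t = (-0.06959, +0.05039, +1.20422); u = 659.4·(-0.06959)/1.20422 + 331.8 = 293.6956, v = 413.2·(+0.05039)/1.20422 + 249.4 = 266.6888

c0=(339.26, 344.40) c1=(435.20, 314.96) c2=(393.07, 244.81) c3=(293.70, 266.69)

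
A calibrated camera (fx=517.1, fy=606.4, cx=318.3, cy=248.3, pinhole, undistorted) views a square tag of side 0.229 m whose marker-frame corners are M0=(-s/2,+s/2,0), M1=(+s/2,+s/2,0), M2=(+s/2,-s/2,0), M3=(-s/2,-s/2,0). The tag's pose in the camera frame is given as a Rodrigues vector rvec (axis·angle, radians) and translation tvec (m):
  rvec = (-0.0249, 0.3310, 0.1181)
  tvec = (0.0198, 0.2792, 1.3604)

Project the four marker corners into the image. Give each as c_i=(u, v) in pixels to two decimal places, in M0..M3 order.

Intrinsics K: fx=517.1, fy=606.4, cx=318.3, cy=248.3
Marker side s = 0.229 m; corners in marker frame (Z=0):
  M0 = (-0.1145, +0.1145, 0)
  M1 = (+0.1145, +0.1145, 0)
  M2 = (+0.1145, -0.1145, 0)
  M3 = (-0.1145, -0.1145, 0)
rvec = (-0.0249, 0.3310, 0.1181), |rvec| = θ = 0.35232 rad = 20.186°
Rodrigues: sinθ=0.34508, 1−cosθ=0.06142; R = I + sinθ·[k]× + (1−cosθ)·[k]×²:
    [+0.93888 -0.11975 +0.32274]
    [+0.11159 +0.99279 +0.04373]
    [-0.32565 -0.00504 +0.94548]
t = (0.0198, 0.2792, 1.3604) m
M0: Pc = R·M0+t = (-0.10141, +0.38010, +1.39711); u = 517.1·(-0.10141)/1.39711 + 318.3 = 280.7647, v = 606.4·(+0.38010)/1.39711 + 248.3 = 413.2770
M1: Pc = R·M1+t = (+0.11359, +0.40565, +1.32254); u = 517.1·(+0.11359)/1.32254 + 318.3 = 362.7129, v = 606.4·(+0.40565)/1.32254 + 248.3 = 434.2968
M2: Pc = R·M2+t = (+0.14101, +0.17830, +1.32369); u = 517.1·(+0.14101)/1.32369 + 318.3 = 373.3869, v = 606.4·(+0.17830)/1.32369 + 248.3 = 329.9829
M3: Pc = R·M3+t = (-0.07399, +0.15275, +1.39826); u = 517.1·(-0.07399)/1.39826 + 318.3 = 290.9371, v = 606.4·(+0.15275)/1.39826 + 248.3 = 314.5438

c0=(280.76, 413.28) c1=(362.71, 434.30) c2=(373.39, 329.98) c3=(290.94, 314.54)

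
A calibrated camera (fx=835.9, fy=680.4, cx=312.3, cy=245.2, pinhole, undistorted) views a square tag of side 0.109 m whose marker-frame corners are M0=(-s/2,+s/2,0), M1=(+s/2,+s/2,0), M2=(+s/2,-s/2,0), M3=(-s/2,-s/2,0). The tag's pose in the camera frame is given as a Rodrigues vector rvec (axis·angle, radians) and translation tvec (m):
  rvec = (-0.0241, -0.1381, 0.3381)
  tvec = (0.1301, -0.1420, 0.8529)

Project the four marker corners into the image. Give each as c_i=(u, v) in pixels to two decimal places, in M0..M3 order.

Intrinsics K: fx=835.9, fy=680.4, cx=312.3, cy=245.2
Marker side s = 0.109 m; corners in marker frame (Z=0):
  M0 = (-0.0545, +0.0545, 0)
  M1 = (+0.0545, +0.0545, 0)
  M2 = (+0.0545, -0.0545, 0)
  M3 = (-0.0545, -0.0545, 0)
rvec = (-0.0241, -0.1381, 0.3381), |rvec| = θ = 0.36601 rad = 20.971°
Rodrigues: sinθ=0.35789, 1−cosθ=0.06624; R = I + sinθ·[k]× + (1−cosθ)·[k]×²:
    [+0.93405 -0.32896 -0.13907]
    [+0.33225 +0.94319 +0.00048]
    [+0.13101 -0.04665 +0.99028]
t = (0.1301, -0.1420, 0.8529) m
M0: Pc = R·M0+t = (+0.06127, -0.10870, +0.84322); u = 835.9·(+0.06127)/0.84322 + 312.3 = 373.0345, v = 680.4·(-0.10870)/0.84322 + 245.2 = 157.4861
M1: Pc = R·M1+t = (+0.16308, -0.07249, +0.85750); u = 835.9·(+0.16308)/0.85750 + 312.3 = 471.2702, v = 680.4·(-0.07249)/0.85750 + 245.2 = 187.6824
M2: Pc = R·M2+t = (+0.19893, -0.17530, +0.86258); u = 835.9·(+0.19893)/0.86258 + 312.3 = 505.0801, v = 680.4·(-0.17530)/0.86258 + 245.2 = 106.9271
M3: Pc = R·M3+t = (+0.09712, -0.21151, +0.84830); u = 835.9·(+0.09712)/0.84830 + 312.3 = 408.0024, v = 680.4·(-0.21151)/0.84830 + 245.2 = 75.5525

c0=(373.03, 157.49) c1=(471.27, 187.68) c2=(505.08, 106.93) c3=(408.00, 75.55)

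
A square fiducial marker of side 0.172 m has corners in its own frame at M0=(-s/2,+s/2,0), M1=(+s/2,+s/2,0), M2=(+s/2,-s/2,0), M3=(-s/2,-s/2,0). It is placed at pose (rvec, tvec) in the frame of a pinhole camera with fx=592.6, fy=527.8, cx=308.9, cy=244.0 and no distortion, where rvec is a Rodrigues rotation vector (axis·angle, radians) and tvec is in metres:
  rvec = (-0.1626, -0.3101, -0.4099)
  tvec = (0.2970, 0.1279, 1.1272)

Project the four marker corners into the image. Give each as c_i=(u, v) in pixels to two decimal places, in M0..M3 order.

c0=(448.91, 358.74) c1=(519.41, 324.17) c2=(480.17, 252.44) c3=(408.69, 282.86)

Intrinsics K: fx=592.6, fy=527.8, cx=308.9, cy=244.0
Marker side s = 0.172 m; corners in marker frame (Z=0):
  M0 = (-0.0860, +0.0860, 0)
  M1 = (+0.0860, +0.0860, 0)
  M2 = (+0.0860, -0.0860, 0)
  M3 = (-0.0860, -0.0860, 0)
rvec = (-0.1626, -0.3101, -0.4099), |rvec| = θ = 0.53909 rad = 30.888°
Rodrigues: sinθ=0.51336, 1−cosθ=0.14182; R = I + sinθ·[k]× + (1−cosθ)·[k]×²:
    [+0.87108 +0.41494 -0.26277]
    [-0.36573 +0.90510 +0.21687]
    [+0.32782 -0.09281 +0.94017]
t = (0.2970, 0.1279, 1.1272) m
M0: Pc = R·M0+t = (+0.25777, +0.23719, +1.09103); u = 592.6·(+0.25777)/1.09103 + 308.9 = 448.9111, v = 527.8·(+0.23719)/1.09103 + 244.0 = 358.7448
M1: Pc = R·M1+t = (+0.40760, +0.17429, +1.14741); u = 592.6·(+0.40760)/1.14741 + 308.9 = 519.4106, v = 527.8·(+0.17429)/1.14741 + 244.0 = 324.1704
M2: Pc = R·M2+t = (+0.33623, +0.01861, +1.16337); u = 592.6·(+0.33623)/1.16337 + 308.9 = 480.1679, v = 527.8·(+0.01861)/1.16337 + 244.0 = 252.4424
M3: Pc = R·M3+t = (+0.18640, +0.08151, +1.10699); u = 592.6·(+0.18640)/1.10699 + 308.9 = 408.6862, v = 527.8·(+0.08151)/1.10699 + 244.0 = 282.8647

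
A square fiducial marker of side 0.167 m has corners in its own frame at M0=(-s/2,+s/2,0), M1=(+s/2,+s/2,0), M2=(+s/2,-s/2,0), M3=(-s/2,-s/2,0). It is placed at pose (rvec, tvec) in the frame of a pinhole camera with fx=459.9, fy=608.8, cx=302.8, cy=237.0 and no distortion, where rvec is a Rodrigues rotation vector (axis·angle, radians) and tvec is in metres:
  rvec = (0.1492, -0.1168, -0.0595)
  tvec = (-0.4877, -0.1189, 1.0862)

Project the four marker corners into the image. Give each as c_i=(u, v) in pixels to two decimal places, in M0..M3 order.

Intrinsics K: fx=459.9, fy=608.8, cx=302.8, cy=237.0
Marker side s = 0.167 m; corners in marker frame (Z=0):
  M0 = (-0.0835, +0.0835, 0)
  M1 = (+0.0835, +0.0835, 0)
  M2 = (+0.0835, -0.0835, 0)
  M3 = (-0.0835, -0.0835, 0)
rvec = (0.1492, -0.1168, -0.0595), |rvec| = θ = 0.19860 rad = 11.379°
Rodrigues: sinθ=0.19730, 1−cosθ=0.01966; R = I + sinθ·[k]× + (1−cosθ)·[k]×²:
    [+0.99144 +0.05042 -0.12046]
    [-0.06779 +0.98714 -0.14476]
    [+0.11161 +0.15168 +0.98211]
t = (-0.4877, -0.1189, 1.0862) m
M0: Pc = R·M0+t = (-0.56627, -0.03081, +1.08955); u = 459.9·(-0.56627)/1.08955 + 302.8 = 63.7742, v = 608.8·(-0.03081)/1.08955 + 237.0 = 219.7829
M1: Pc = R·M1+t = (-0.40070, -0.04213, +1.10819); u = 459.9·(-0.40070)/1.10819 + 302.8 = 136.5065, v = 608.8·(-0.04213)/1.10819 + 237.0 = 213.8527
M2: Pc = R·M2+t = (-0.40913, -0.20699, +1.08285); u = 459.9·(-0.40913)/1.08285 + 302.8 = 129.0399, v = 608.8·(-0.20699)/1.08285 + 237.0 = 120.6281
M3: Pc = R·M3+t = (-0.57470, -0.19567, +1.06421); u = 459.9·(-0.57470)/1.06421 + 302.8 = 54.4456, v = 608.8·(-0.19567)/1.06421 + 237.0 = 125.0666

c0=(63.77, 219.78) c1=(136.51, 213.85) c2=(129.04, 120.63) c3=(54.45, 125.07)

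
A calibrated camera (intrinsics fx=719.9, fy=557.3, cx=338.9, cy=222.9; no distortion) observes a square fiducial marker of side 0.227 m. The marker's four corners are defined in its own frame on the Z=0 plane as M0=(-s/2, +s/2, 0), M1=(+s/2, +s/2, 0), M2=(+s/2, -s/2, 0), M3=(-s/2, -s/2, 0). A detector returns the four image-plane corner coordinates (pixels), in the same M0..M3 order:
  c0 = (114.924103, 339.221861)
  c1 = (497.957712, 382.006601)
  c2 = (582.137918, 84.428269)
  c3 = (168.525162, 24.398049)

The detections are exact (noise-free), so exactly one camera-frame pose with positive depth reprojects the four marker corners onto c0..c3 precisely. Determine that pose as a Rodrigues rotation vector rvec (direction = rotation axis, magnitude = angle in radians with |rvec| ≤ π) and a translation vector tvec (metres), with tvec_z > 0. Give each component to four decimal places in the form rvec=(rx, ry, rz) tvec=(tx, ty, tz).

Intrinsics K: fx=719.9, fy=557.3, cx=338.9, cy=222.9
Marker side s = 0.227 m; corners in marker frame (Z=0):
  M0 = (-0.1135, +0.1135, 0)
  M1 = (+0.1135, +0.1135, 0)
  M2 = (+0.1135, -0.1135, 0)
  M3 = (-0.1135, -0.1135, 0)
Detected image corners:
  c0 = (114.924103, 339.221861) px
  c1 = (497.957712, 382.006601) px
  c2 = (582.137918, 84.428269) px
  c3 = (168.525162, 24.398049) px
Planar DLT: solve 8×8 A·h = b for H (H[2,2]=1):
  H  [+1815.27804 -178.65727 +343.64129]
  H  [+263.45136 +1424.95441 +214.49166]
  H  [+0.18593 +0.37035 +1.00000]
B = K⁻¹H; ‖b₁‖=2.473422, ‖b₂‖=2.473422; λ = 2/(‖b₁‖+‖b₂‖) = 0.404298, sign → tz>0 ⇒ λ=+0.404298
r₁ = λ·B[:,0] = (+0.98408,+0.16106,+0.07517); r₂ = λ·B[:,1] = (-0.17082,+0.97386,+0.14973)
r₃ = r₁×r₂ = (-0.04909,-0.16019,+0.98586); SVD([r₁ r₂ r₃]) → R = UVᵀ:
  R  [+0.98408 -0.17082 -0.04909]
  R  [+0.16106 +0.97386 -0.16019]
  R  [+0.07517 +0.14973 +0.98586]
t = (+0.00266, -0.00610, +0.40430) m
tr R = 2.943801; θ = arccos((tr R − 1)/2) = 0.237621 rad = 13.615°
axis k = ((R−Rᵀ)₃₂, (R−Rᵀ)₁₃, (R−Rᵀ)₂₁) / (2 sinθ) = (+0.658310, -0.263951, +0.704953)
rvec = θ·k = (+0.156428, -0.062720, +0.167512)

rvec=(0.1564, -0.0627, 0.1675) tvec=(0.0027, -0.0061, 0.4043)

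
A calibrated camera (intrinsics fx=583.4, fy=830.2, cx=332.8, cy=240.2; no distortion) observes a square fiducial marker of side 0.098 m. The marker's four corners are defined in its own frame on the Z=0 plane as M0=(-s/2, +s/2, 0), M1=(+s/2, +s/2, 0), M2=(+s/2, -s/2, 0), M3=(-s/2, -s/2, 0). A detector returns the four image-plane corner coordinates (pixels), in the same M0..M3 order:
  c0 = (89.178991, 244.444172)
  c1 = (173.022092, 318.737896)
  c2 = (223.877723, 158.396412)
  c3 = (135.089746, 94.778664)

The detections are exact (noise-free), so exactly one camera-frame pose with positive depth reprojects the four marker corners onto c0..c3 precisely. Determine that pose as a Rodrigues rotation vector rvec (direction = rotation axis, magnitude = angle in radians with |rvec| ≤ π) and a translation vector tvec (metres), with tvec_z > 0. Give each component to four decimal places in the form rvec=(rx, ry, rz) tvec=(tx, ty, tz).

Intrinsics K: fx=583.4, fy=830.2, cx=332.8, cy=240.2
Marker side s = 0.098 m; corners in marker frame (Z=0):
  M0 = (-0.0490, +0.0490, 0)
  M1 = (+0.0490, +0.0490, 0)
  M2 = (+0.0490, -0.0490, 0)
  M3 = (-0.0490, -0.0490, 0)
Detected image corners:
  c0 = (89.178991, 244.444172) px
  c1 = (173.022092, 318.737896) px
  c2 = (223.877723, 158.396412) px
  c3 = (135.089746, 94.778664) px
Planar DLT: solve 8×8 A·h = b for H (H[2,2]=1):
  H  [+760.90032 -469.05970 +153.48148]
  H  [+546.74791 +1610.75018 +203.36669]
  H  [-0.77069 +0.15257 +1.00000]
B = K⁻¹H; ‖b₁‖=2.100536, ‖b₂‖=2.100536; λ = 2/(‖b₁‖+‖b₂‖) = 0.476069, sign → tz>0 ⇒ λ=+0.476069
r₁ = λ·B[:,0] = (+0.83021,+0.41968,-0.36690); r₂ = λ·B[:,1] = (-0.42420,+0.90265,+0.07264)
r₃ = r₁×r₂ = (+0.36167,+0.09534,+0.92742); SVD([r₁ r₂ r₃]) → R = UVᵀ:
  R  [+0.83021 -0.42420 +0.36167]
  R  [+0.41968 +0.90265 +0.09534]
  R  [-0.36690 +0.07264 +0.92742]
t = (-0.14633, -0.02112, +0.47607) m
tr R = 2.660283; θ = arccos((tr R − 1)/2) = 0.591435 rad = 33.887°
axis k = ((R−Rᵀ)₃₂, (R−Rᵀ)₁₃, (R−Rᵀ)₂₁) / (2 sinθ) = (-0.020357, +0.653362, +0.756772)
rvec = θ·k = (-0.012040, +0.386421, +0.447581)

rvec=(-0.0120, 0.3864, 0.4476) tvec=(-0.1463, -0.0211, 0.4761)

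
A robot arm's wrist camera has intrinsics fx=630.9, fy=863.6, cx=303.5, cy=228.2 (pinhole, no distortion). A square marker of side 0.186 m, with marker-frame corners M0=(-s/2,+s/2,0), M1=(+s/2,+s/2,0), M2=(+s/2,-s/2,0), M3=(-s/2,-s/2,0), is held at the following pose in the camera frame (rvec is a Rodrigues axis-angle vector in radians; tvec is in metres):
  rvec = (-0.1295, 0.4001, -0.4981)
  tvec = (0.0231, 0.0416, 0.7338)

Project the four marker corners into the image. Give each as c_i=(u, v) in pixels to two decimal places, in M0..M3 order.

Intrinsics K: fx=630.9, fy=863.6, cx=303.5, cy=228.2
Marker side s = 0.186 m; corners in marker frame (Z=0):
  M0 = (-0.0930, +0.0930, 0)
  M1 = (+0.0930, +0.0930, 0)
  M2 = (+0.0930, -0.0930, 0)
  M3 = (-0.0930, -0.0930, 0)
rvec = (-0.1295, 0.4001, -0.4981), |rvec| = θ = 0.65188 rad = 37.350°
Rodrigues: sinθ=0.60669, 1−cosθ=0.20506; R = I + sinθ·[k]× + (1−cosθ)·[k]×²:
    [+0.80303 +0.43856 +0.40348]
    [-0.48857 +0.87219 +0.02436]
    [-0.34123 -0.21669 +0.91466]
t = (0.0231, 0.0416, 0.7338) m
M0: Pc = R·M0+t = (-0.01080, +0.16815, +0.74538); u = 630.9·(-0.01080)/0.74538 + 303.5 = 294.3622, v = 863.6·(+0.16815)/0.74538 + 228.2 = 423.0185
M1: Pc = R·M1+t = (+0.13857, +0.07728, +0.68191); u = 630.9·(+0.13857)/0.68191 + 303.5 = 431.7022, v = 863.6·(+0.07728)/0.68191 + 228.2 = 326.0661
M2: Pc = R·M2+t = (+0.05700, -0.08495, +0.72222); u = 630.9·(+0.05700)/0.72222 + 303.5 = 353.2893, v = 863.6·(-0.08495)/0.72222 + 228.2 = 126.6200
M3: Pc = R·M3+t = (-0.09237, +0.00592, +0.78569); u = 630.9·(-0.09237)/0.78569 + 303.5 = 229.3289, v = 863.6·(+0.00592)/0.78569 + 228.2 = 234.7106

c0=(294.36, 423.02) c1=(431.70, 326.07) c2=(353.29, 126.62) c3=(229.33, 234.71)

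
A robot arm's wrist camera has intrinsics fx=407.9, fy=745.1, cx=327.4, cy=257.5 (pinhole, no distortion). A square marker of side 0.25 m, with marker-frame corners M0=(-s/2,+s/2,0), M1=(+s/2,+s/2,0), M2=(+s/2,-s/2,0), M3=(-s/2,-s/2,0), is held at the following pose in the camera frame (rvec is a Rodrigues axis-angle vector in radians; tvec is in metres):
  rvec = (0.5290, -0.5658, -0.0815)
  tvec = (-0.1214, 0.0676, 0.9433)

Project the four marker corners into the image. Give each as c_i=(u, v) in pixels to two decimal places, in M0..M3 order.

c0=(225.66, 417.30) c1=(318.07, 361.29) c2=(324.27, 204.24) c3=(218.72, 245.31)

Intrinsics K: fx=407.9, fy=745.1, cx=327.4, cy=257.5
Marker side s = 0.25 m; corners in marker frame (Z=0):
  M0 = (-0.1250, +0.1250, 0)
  M1 = (+0.1250, +0.1250, 0)
  M2 = (+0.1250, -0.1250, 0)
  M3 = (-0.1250, -0.1250, 0)
rvec = (0.5290, -0.5658, -0.0815), |rvec| = θ = 0.77885 rad = 44.625°
Rodrigues: sinθ=0.70246, 1−cosθ=0.28828; R = I + sinθ·[k]× + (1−cosθ)·[k]×²:
    [+0.84471 -0.06873 -0.53080]
    [-0.21575 +0.86385 -0.45520]
    [+0.48982 +0.49903 +0.71488]
t = (-0.1214, 0.0676, 0.9433) m
M0: Pc = R·M0+t = (-0.23558, +0.20255, +0.94445); u = 407.9·(-0.23558)/0.94445 + 327.4 = 225.6550, v = 745.1·(+0.20255)/0.94445 + 257.5 = 417.2966
M1: Pc = R·M1+t = (-0.02440, +0.14861, +1.06691); u = 407.9·(-0.02440)/1.06691 + 327.4 = 318.0702, v = 745.1·(+0.14861)/1.06691 + 257.5 = 361.2879
M2: Pc = R·M2+t = (-0.00722, -0.06735, +0.94215); u = 407.9·(-0.00722)/0.94215 + 327.4 = 324.2742, v = 745.1·(-0.06735)/0.94215 + 257.5 = 204.2360
M3: Pc = R·M3+t = (-0.21840, -0.01341, +0.81969); u = 407.9·(-0.21840)/0.81969 + 327.4 = 218.7204, v = 745.1·(-0.01341)/0.81969 + 257.5 = 245.3072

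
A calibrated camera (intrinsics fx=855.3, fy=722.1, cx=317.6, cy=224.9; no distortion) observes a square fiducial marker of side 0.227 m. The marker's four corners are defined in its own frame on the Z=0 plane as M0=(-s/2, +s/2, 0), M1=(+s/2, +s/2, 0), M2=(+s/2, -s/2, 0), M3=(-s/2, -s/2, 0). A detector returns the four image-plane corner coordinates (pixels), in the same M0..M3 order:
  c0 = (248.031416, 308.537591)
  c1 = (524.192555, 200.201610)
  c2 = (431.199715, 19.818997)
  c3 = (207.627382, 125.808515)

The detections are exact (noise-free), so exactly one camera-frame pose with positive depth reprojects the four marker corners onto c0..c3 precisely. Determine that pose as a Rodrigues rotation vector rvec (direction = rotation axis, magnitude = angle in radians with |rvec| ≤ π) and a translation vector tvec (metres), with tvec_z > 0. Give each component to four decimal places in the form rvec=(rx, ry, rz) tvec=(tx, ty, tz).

Intrinsics K: fx=855.3, fy=722.1, cx=317.6, cy=224.9
Marker side s = 0.227 m; corners in marker frame (Z=0):
  M0 = (-0.1135, +0.1135, 0)
  M1 = (+0.1135, +0.1135, 0)
  M2 = (+0.1135, -0.1135, 0)
  M3 = (-0.1135, -0.1135, 0)
Detected image corners:
  c0 = (248.031416, 308.537591) px
  c1 = (524.192555, 200.201610) px
  c2 = (431.199715, 19.818997) px
  c3 = (207.627382, 125.808515) px
Planar DLT: solve 8×8 A·h = b for H (H[2,2]=1):
  H  [+940.60650 +1.07287 +343.67489]
  H  [-540.89996 +666.87411 +157.77980]
  H  [-0.42358 -0.81410 +1.00000]
B = K⁻¹H; ‖b₁‖=1.463013, ‖b₂‖=1.463013; λ = 2/(‖b₁‖+‖b₂‖) = 0.683521, sign → tz>0 ⇒ λ=+0.683521
r₁ = λ·B[:,0] = (+0.85921,-0.42183,-0.28953); r₂ = λ·B[:,1] = (+0.20749,+0.80455,-0.55645)
r₃ = r₁×r₂ = (+0.46767,+0.41804,+0.77880); SVD([r₁ r₂ r₃]) → R = UVᵀ:
  R  [+0.85921 +0.20749 +0.46767]
  R  [-0.42183 +0.80455 +0.41804]
  R  [-0.28953 -0.55645 +0.77880]
t = (+0.02084, -0.06353, +0.68352) m
tr R = 2.442562; θ = arccos((tr R − 1)/2) = 0.765146 rad = 43.840°
axis k = ((R−Rᵀ)₃₂, (R−Rᵀ)₁₃, (R−Rᵀ)₂₁) / (2 sinθ) = (-0.703458, +0.546601, -0.454285)
rvec = θ·k = (-0.538248, +0.418230, -0.347594)

rvec=(-0.5382, 0.4182, -0.3476) tvec=(0.0208, -0.0635, 0.6835)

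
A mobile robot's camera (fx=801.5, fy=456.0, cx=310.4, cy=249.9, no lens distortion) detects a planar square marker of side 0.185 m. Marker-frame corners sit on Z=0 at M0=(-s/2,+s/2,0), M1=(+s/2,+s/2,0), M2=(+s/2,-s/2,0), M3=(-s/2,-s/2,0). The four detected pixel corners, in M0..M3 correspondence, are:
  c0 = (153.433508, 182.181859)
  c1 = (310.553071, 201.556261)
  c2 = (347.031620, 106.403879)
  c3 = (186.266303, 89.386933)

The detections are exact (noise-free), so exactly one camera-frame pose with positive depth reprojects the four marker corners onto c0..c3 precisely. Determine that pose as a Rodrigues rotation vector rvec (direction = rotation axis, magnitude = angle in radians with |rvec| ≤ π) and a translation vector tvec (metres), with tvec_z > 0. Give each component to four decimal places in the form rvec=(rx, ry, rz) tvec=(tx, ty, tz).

Intrinsics K: fx=801.5, fy=456.0, cx=310.4, cy=249.9
Marker side s = 0.185 m; corners in marker frame (Z=0):
  M0 = (-0.0925, +0.0925, 0)
  M1 = (+0.0925, +0.0925, 0)
  M2 = (+0.0925, -0.0925, 0)
  M3 = (-0.0925, -0.0925, 0)
Detected image corners:
  c0 = (153.433508, 182.181859) px
  c1 = (310.553071, 201.556261) px
  c2 = (347.031620, 106.403879) px
  c3 = (186.266303, 89.386933) px
Planar DLT: solve 8×8 A·h = b for H (H[2,2]=1):
  H  [+820.88384 -164.60098 +248.05015]
  H  [+76.22062 +521.00113 +145.14711]
  H  [-0.15314 +0.09060 +1.00000]
B = K⁻¹H; ‖b₁‖=1.122697, ‖b₂‖=1.122697; λ = 2/(‖b₁‖+‖b₂‖) = 0.890712, sign → tz>0 ⇒ λ=+0.890712
r₁ = λ·B[:,0] = (+0.96508,+0.22364,-0.13641); r₂ = λ·B[:,1] = (-0.21417,+0.97346,+0.08069)
r₃ = r₁×r₂ = (+0.15083,-0.04866,+0.98736); SVD([r₁ r₂ r₃]) → R = UVᵀ:
  R  [+0.96508 -0.21417 +0.15083]
  R  [+0.22364 +0.97346 -0.04866]
  R  [-0.13641 +0.08069 +0.98736]
t = (-0.06929, -0.20462, +0.89071) m
tr R = 2.925898; θ = arccos((tr R − 1)/2) = 0.273065 rad = 15.645°
axis k = ((R−Rᵀ)₃₂, (R−Rᵀ)₁₃, (R−Rᵀ)₂₁) / (2 sinθ) = (+0.239830, +0.532548, +0.811711)
rvec = θ·k = (+0.065489, +0.145420, +0.221649)

rvec=(0.0655, 0.1454, 0.2216) tvec=(-0.0693, -0.2046, 0.8907)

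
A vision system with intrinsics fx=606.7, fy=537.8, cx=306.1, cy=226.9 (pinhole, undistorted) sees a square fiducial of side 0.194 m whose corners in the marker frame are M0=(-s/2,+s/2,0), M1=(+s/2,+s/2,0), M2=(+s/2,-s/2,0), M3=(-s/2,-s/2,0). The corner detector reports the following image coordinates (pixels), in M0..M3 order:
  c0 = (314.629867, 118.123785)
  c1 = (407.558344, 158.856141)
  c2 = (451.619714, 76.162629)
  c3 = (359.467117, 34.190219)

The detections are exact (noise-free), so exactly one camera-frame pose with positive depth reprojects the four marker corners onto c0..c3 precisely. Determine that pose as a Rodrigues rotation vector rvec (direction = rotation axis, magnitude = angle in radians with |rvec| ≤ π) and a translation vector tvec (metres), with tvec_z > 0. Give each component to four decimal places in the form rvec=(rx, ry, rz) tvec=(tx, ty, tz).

Intrinsics K: fx=606.7, fy=537.8, cx=306.1, cy=226.9
Marker side s = 0.194 m; corners in marker frame (Z=0):
  M0 = (-0.0970, +0.0970, 0)
  M1 = (+0.0970, +0.0970, 0)
  M2 = (+0.0970, -0.0970, 0)
  M3 = (-0.0970, -0.0970, 0)
Detected image corners:
  c0 = (314.629867, 118.123785) px
  c1 = (407.558344, 158.856141) px
  c2 = (451.619714, 76.162629) px
  c3 = (359.467117, 34.190219) px
Planar DLT: solve 8×8 A·h = b for H (H[2,2]=1):
  H  [+507.39932 -231.07523 +383.68564]
  H  [+220.83457 +428.92889 +96.97141]
  H  [+0.07927 -0.00514 +1.00000]
B = K⁻¹H; ‖b₁‖=0.884698, ‖b₂‖=0.884698; λ = 2/(‖b₁‖+‖b₂‖) = 1.130329, sign → tz>0 ⇒ λ=+1.130329
r₁ = λ·B[:,0] = (+0.90012,+0.42634,+0.08961); r₂ = λ·B[:,1] = (-0.42758,+0.90396,-0.00581)
r₃ = r₁×r₂ = (-0.08348,-0.03308,+0.99596); SVD([r₁ r₂ r₃]) → R = UVᵀ:
  R  [+0.90012 -0.42758 -0.08348]
  R  [+0.42634 +0.90396 -0.03308]
  R  [+0.08961 -0.00581 +0.99596]
t = (+0.14455, -0.27308, +1.13033) m
tr R = 2.800035; θ = arccos((tr R − 1)/2) = 0.450987 rad = 25.840°
axis k = ((R−Rᵀ)₃₂, (R−Rᵀ)₁₃, (R−Rᵀ)₂₁) / (2 sinθ) = (+0.031287, -0.198556, +0.979590)
rvec = θ·k = (+0.014110, -0.089546, +0.441782)

rvec=(0.0141, -0.0895, 0.4418) tvec=(0.1445, -0.2731, 1.1303)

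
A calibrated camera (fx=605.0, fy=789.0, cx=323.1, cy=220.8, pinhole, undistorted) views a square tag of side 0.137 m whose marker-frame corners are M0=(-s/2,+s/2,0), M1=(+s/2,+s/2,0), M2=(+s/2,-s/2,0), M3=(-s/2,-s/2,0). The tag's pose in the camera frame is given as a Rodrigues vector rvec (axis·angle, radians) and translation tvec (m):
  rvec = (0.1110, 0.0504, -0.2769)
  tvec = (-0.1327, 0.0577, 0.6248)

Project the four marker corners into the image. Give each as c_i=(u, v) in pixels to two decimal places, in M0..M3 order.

c0=(152.29, 396.47) c1=(276.79, 352.46) c2=(238.50, 187.01) c3=(111.74, 234.39)

Intrinsics K: fx=605.0, fy=789.0, cx=323.1, cy=220.8
Marker side s = 0.137 m; corners in marker frame (Z=0):
  M0 = (-0.0685, +0.0685, 0)
  M1 = (+0.0685, +0.0685, 0)
  M2 = (+0.0685, -0.0685, 0)
  M3 = (-0.0685, -0.0685, 0)
rvec = (0.1110, 0.0504, -0.2769), |rvec| = θ = 0.30255 rad = 17.335°
Rodrigues: sinθ=0.29795, 1−cosθ=0.04542; R = I + sinθ·[k]× + (1−cosθ)·[k]×²:
    [+0.96069 +0.27547 +0.03438]
    [-0.26992 +0.95584 -0.11624]
    [-0.06489 +0.10239 +0.99263]
t = (-0.1327, 0.0577, 0.6248) m
M0: Pc = R·M0+t = (-0.17964, +0.14166, +0.63626); u = 605.0·(-0.17964)/0.63626 + 323.1 = 152.2875, v = 789.0·(+0.14166)/0.63626 + 220.8 = 396.4729
M1: Pc = R·M1+t = (-0.04802, +0.10469, +0.62737); u = 605.0·(-0.04802)/0.62737 + 323.1 = 276.7896, v = 789.0·(+0.10469)/0.62737 + 220.8 = 352.4561
M2: Pc = R·M2+t = (-0.08576, -0.02626, +0.61334); u = 605.0·(-0.08576)/0.61334 + 323.1 = 238.5042, v = 789.0·(-0.02626)/0.61334 + 220.8 = 187.0134
M3: Pc = R·M3+t = (-0.21738, +0.01071, +0.62223); u = 605.0·(-0.21738)/0.62223 + 323.1 = 111.7424, v = 789.0·(+0.01071)/0.62223 + 220.8 = 234.3860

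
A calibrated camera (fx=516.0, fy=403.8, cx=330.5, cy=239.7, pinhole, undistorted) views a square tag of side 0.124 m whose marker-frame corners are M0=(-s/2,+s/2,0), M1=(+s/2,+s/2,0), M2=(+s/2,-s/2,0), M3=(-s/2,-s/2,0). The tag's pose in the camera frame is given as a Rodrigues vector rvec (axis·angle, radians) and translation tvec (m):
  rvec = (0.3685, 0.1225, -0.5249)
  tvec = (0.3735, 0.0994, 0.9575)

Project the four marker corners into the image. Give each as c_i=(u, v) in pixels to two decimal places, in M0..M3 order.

c0=(513.93, 312.34) c1=(575.89, 290.04) c2=(550.87, 248.77) c3=(487.07, 273.09)

Intrinsics K: fx=516.0, fy=403.8, cx=330.5, cy=239.7
Marker side s = 0.124 m; corners in marker frame (Z=0):
  M0 = (-0.0620, +0.0620, 0)
  M1 = (+0.0620, +0.0620, 0)
  M2 = (+0.0620, -0.0620, 0)
  M3 = (-0.0620, -0.0620, 0)
rvec = (0.3685, 0.1225, -0.5249), |rvec| = θ = 0.65293 rad = 37.410°
Rodrigues: sinθ=0.60752, 1−cosθ=0.20569; R = I + sinθ·[k]× + (1−cosθ)·[k]×²:
    [+0.85982 +0.51017 +0.02065]
    [-0.46661 +0.80155 -0.37389]
    [-0.20731 +0.31185 +0.92724]
t = (0.3735, 0.0994, 0.9575) m
M0: Pc = R·M0+t = (+0.35182, +0.17803, +0.98969); u = 516.0·(+0.35182)/0.98969 + 330.5 = 513.9316, v = 403.8·(+0.17803)/0.98969 + 239.7 = 312.3359
M1: Pc = R·M1+t = (+0.45844, +0.12017, +0.96398); u = 516.0·(+0.45844)/0.96398 + 330.5 = 575.8936, v = 403.8·(+0.12017)/0.96398 + 239.7 = 290.0361
M2: Pc = R·M2+t = (+0.39518, +0.02077, +0.92531); u = 516.0·(+0.39518)/0.92531 + 330.5 = 550.8710, v = 403.8·(+0.02077)/0.92531 + 239.7 = 248.7657
M3: Pc = R·M3+t = (+0.28856, +0.07863, +0.95102); u = 516.0·(+0.28856)/0.95102 + 330.5 = 487.0659, v = 403.8·(+0.07863)/0.95102 + 239.7 = 273.0878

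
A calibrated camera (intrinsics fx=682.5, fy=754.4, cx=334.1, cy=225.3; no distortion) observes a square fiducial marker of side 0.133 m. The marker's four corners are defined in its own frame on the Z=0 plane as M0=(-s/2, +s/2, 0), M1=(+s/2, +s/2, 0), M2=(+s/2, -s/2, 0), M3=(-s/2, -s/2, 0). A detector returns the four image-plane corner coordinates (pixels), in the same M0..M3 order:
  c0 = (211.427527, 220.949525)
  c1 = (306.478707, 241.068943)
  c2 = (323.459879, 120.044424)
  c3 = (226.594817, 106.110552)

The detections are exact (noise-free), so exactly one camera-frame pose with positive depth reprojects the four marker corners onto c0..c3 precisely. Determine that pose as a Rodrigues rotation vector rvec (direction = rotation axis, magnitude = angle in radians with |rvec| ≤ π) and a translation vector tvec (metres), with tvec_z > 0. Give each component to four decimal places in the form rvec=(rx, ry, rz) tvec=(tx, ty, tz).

Intrinsics K: fx=682.5, fy=754.4, cx=334.1, cy=225.3
Marker side s = 0.133 m; corners in marker frame (Z=0):
  M0 = (-0.0665, +0.0665, 0)
  M1 = (+0.0665, +0.0665, 0)
  M2 = (+0.0665, -0.0665, 0)
  M3 = (-0.0665, -0.0665, 0)
Detected image corners:
  c0 = (211.427527, 220.949525) px
  c1 = (306.478707, 241.068943) px
  c2 = (323.459879, 120.044424) px
  c3 = (226.594817, 106.110552) px
Planar DLT: solve 8×8 A·h = b for H (H[2,2]=1):
  H  [+613.30211 -100.84592 +265.65807]
  H  [+58.44248 +898.85604 +172.10526]
  H  [-0.40509 +0.07427 +1.00000]
B = K⁻¹H; ‖b₁‖=1.186038, ‖b₂‖=1.186038; λ = 2/(‖b₁‖+‖b₂‖) = 0.843143, sign → tz>0 ⇒ λ=+0.843143
r₁ = λ·B[:,0] = (+0.92485,+0.16732,-0.34154); r₂ = λ·B[:,1] = (-0.15524,+0.98589,+0.06262)
r₃ = r₁×r₂ = (+0.34720,-0.00489,+0.93778); SVD([r₁ r₂ r₃]) → R = UVᵀ:
  R  [+0.92485 -0.15524 +0.34720]
  R  [+0.16732 +0.98589 -0.00489]
  R  [-0.34154 +0.06262 +0.93778]
t = (-0.08455, -0.05945, +0.84314) m
tr R = 2.848520; θ = arccos((tr R − 1)/2) = 0.391704 rad = 22.443°
axis k = ((R−Rᵀ)₃₂, (R−Rᵀ)₁₃, (R−Rᵀ)₂₁) / (2 sinθ) = (+0.088424, +0.902061, +0.422454)
rvec = θ·k = (+0.034636, +0.353341, +0.165477)

rvec=(0.0346, 0.3533, 0.1655) tvec=(-0.0846, -0.0595, 0.8431)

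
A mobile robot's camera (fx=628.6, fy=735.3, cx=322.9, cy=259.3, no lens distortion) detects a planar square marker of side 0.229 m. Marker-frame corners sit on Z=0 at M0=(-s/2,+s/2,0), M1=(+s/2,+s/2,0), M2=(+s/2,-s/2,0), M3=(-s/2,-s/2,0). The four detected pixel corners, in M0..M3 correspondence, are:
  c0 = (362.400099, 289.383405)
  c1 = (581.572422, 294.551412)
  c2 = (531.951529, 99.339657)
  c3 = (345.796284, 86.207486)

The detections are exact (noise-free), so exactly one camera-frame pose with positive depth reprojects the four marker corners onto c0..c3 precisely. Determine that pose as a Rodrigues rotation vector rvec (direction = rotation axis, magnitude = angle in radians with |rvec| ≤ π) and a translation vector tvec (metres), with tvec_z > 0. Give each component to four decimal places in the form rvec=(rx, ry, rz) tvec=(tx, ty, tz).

rvec=(-0.5403, -0.1472, -0.0138) tvec=(0.1457, -0.0703, 0.6860)

Intrinsics K: fx=628.6, fy=735.3, cx=322.9, cy=259.3
Marker side s = 0.229 m; corners in marker frame (Z=0):
  M0 = (-0.1145, +0.1145, 0)
  M1 = (+0.1145, +0.1145, 0)
  M2 = (+0.1145, -0.1145, 0)
  M3 = (-0.1145, -0.1145, 0)
Detected image corners:
  c0 = (362.400099, 289.383405) px
  c1 = (581.572422, 294.551412) px
  c2 = (531.951529, 99.339657) px
  c3 = (345.796284, 86.207486) px
Planar DLT: solve 8×8 A·h = b for H (H[2,2]=1):
  H  [+973.95315 -193.22350 +456.43985]
  H  [+81.61593 +726.00578 +183.97783]
  H  [+0.20884 -0.74554 +1.00000]
B = K⁻¹H; ‖b₁‖=1.457645, ‖b₂‖=1.457645; λ = 2/(‖b₁‖+‖b₂‖) = 0.686038, sign → tz>0 ⇒ λ=+0.686038
r₁ = λ·B[:,0] = (+0.98935,+0.02562,+0.14327); r₂ = λ·B[:,1] = (+0.05185,+0.85773,-0.51147)
r₃ = r₁×r₂ = (-0.13600,+0.51345,+0.84727); SVD([r₁ r₂ r₃]) → R = UVᵀ:
  R  [+0.98935 +0.05185 -0.13600]
  R  [+0.02562 +0.85773 +0.51345]
  R  [+0.14327 -0.51147 +0.84727]
t = (+0.14574, -0.07028, +0.68604) m
tr R = 2.694358; θ = arccos((tr R − 1)/2) = 0.560143 rad = 32.094°
axis k = ((R−Rᵀ)₃₂, (R−Rᵀ)₁₃, (R−Rᵀ)₂₁) / (2 sinθ) = (-0.964531, -0.262813, -0.024685)
rvec = θ·k = (-0.540275, -0.147213, -0.013827)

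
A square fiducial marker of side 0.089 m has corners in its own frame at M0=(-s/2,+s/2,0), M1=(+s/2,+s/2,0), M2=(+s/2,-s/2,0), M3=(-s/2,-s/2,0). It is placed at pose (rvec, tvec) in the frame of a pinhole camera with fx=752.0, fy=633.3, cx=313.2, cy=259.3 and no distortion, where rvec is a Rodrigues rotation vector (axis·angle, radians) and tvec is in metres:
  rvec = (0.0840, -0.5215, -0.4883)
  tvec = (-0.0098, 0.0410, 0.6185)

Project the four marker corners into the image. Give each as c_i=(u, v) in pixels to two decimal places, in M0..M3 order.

Intrinsics K: fx=752.0, fy=633.3, cx=313.2, cy=259.3
Marker side s = 0.089 m; corners in marker frame (Z=0):
  M0 = (-0.0445, +0.0445, 0)
  M1 = (+0.0445, +0.0445, 0)
  M2 = (+0.0445, -0.0445, 0)
  M3 = (-0.0445, -0.0445, 0)
rvec = (0.0840, -0.5215, -0.4883), |rvec| = θ = 0.71934 rad = 41.215°
Rodrigues: sinθ=0.65889, 1−cosθ=0.24776; R = I + sinθ·[k]× + (1−cosθ)·[k]×²:
    [+0.75562 +0.42629 -0.49731]
    [-0.46824 +0.88246 +0.04499]
    [+0.45803 +0.19887 +0.86640]
t = (-0.0098, 0.0410, 0.6185) m
M0: Pc = R·M0+t = (-0.02446, +0.10111, +0.60697); u = 752.0·(-0.02446)/0.60697 + 313.2 = 282.9015, v = 633.3·(+0.10111)/0.60697 + 259.3 = 364.7923
M1: Pc = R·M1+t = (+0.04279, +0.05943, +0.64773); u = 752.0·(+0.04279)/0.64773 + 313.2 = 362.8837, v = 633.3·(+0.05943)/0.64773 + 259.3 = 317.4084
M2: Pc = R·M2+t = (+0.00486, -0.01911, +0.63003); u = 752.0·(+0.00486)/0.63003 + 313.2 = 318.9950, v = 633.3·(-0.01911)/0.63003 + 259.3 = 240.0950
M3: Pc = R·M3+t = (-0.06239, +0.02257, +0.58927); u = 752.0·(-0.06239)/0.58927 + 313.2 = 233.5742, v = 633.3·(+0.02257)/0.58927 + 259.3 = 283.5536

c0=(282.90, 364.79) c1=(362.88, 317.41) c2=(318.99, 240.10) c3=(233.57, 283.55)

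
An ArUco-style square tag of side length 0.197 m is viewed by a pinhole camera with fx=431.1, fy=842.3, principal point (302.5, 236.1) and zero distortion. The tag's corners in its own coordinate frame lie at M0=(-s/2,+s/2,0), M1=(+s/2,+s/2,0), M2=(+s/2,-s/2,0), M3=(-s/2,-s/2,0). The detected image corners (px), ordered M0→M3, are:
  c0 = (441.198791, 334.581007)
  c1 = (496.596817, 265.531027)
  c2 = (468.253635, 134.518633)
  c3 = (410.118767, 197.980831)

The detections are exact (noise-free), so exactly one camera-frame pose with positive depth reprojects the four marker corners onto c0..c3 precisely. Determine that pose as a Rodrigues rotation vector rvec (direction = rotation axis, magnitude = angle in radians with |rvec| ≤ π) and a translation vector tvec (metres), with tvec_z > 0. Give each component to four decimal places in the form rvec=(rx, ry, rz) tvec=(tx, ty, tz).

Intrinsics K: fx=431.1, fy=842.3, cx=302.5, cy=236.1
Marker side s = 0.197 m; corners in marker frame (Z=0):
  M0 = (-0.0985, +0.0985, 0)
  M1 = (+0.0985, +0.0985, 0)
  M2 = (+0.0985, -0.0985, 0)
  M3 = (-0.0985, -0.0985, 0)
Detected image corners:
  c0 = (441.198791, 334.581007) px
  c1 = (496.596817, 265.531027) px
  c2 = (468.253635, 134.518633) px
  c3 = (410.118767, 197.980831) px
Planar DLT: solve 8×8 A·h = b for H (H[2,2]=1):
  H  [+408.21687 +198.87940 +454.93720]
  H  [-274.78381 +703.62165 +232.98964]
  H  [+0.26459 +0.10625 +1.00000]
B = K⁻¹H; ‖b₁‖=0.899910, ‖b₂‖=0.899910; λ = 2/(‖b₁‖+‖b₂‖) = 1.111222, sign → tz>0 ⇒ λ=+1.111222
r₁ = λ·B[:,0] = (+0.84593,-0.44493,+0.29402); r₂ = λ·B[:,1] = (+0.42980,+0.89517,+0.11806)
r₃ = r₁×r₂ = (-0.31573,+0.02650,+0.94848); SVD([r₁ r₂ r₃]) → R = UVᵀ:
  R  [+0.84593 +0.42980 -0.31573]
  R  [-0.44493 +0.89517 +0.02650]
  R  [+0.29402 +0.11806 +0.94848]
t = (+0.39293, -0.00410, +1.11122) m
tr R = 2.689581; θ = arccos((tr R − 1)/2) = 0.564623 rad = 32.351°
axis k = ((R−Rᵀ)₃₂, (R−Rᵀ)₁₃, (R−Rᵀ)₂₁) / (2 sinθ) = (+0.085561, -0.569752, -0.817351)
rvec = θ·k = (+0.048310, -0.321695, -0.461495)

rvec=(0.0483, -0.3217, -0.4615) tvec=(0.3929, -0.0041, 1.1112)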